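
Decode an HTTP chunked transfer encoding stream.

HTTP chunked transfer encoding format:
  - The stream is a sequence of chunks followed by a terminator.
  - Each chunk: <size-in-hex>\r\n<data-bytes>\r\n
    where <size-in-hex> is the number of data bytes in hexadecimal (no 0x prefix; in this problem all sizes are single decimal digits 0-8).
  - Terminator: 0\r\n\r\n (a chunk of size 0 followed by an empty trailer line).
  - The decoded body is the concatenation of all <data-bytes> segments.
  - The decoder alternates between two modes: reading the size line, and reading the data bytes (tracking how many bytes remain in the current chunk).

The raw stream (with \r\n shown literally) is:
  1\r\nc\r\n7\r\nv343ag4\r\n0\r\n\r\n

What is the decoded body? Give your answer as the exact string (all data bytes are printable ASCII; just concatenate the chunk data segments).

Chunk 1: stream[0..1]='1' size=0x1=1, data at stream[3..4]='c' -> body[0..1], body so far='c'
Chunk 2: stream[6..7]='7' size=0x7=7, data at stream[9..16]='v343ag4' -> body[1..8], body so far='cv343ag4'
Chunk 3: stream[18..19]='0' size=0 (terminator). Final body='cv343ag4' (8 bytes)

Answer: cv343ag4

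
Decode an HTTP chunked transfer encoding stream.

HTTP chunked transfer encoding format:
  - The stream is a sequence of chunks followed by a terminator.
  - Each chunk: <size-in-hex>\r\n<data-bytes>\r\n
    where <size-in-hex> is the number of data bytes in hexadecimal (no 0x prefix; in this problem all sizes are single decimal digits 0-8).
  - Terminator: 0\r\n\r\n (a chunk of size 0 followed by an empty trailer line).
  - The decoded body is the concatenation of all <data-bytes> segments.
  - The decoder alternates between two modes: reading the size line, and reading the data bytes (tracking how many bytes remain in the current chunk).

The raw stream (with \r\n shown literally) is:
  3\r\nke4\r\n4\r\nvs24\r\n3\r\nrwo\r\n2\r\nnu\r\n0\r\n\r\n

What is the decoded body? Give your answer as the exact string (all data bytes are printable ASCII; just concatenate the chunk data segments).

Chunk 1: stream[0..1]='3' size=0x3=3, data at stream[3..6]='ke4' -> body[0..3], body so far='ke4'
Chunk 2: stream[8..9]='4' size=0x4=4, data at stream[11..15]='vs24' -> body[3..7], body so far='ke4vs24'
Chunk 3: stream[17..18]='3' size=0x3=3, data at stream[20..23]='rwo' -> body[7..10], body so far='ke4vs24rwo'
Chunk 4: stream[25..26]='2' size=0x2=2, data at stream[28..30]='nu' -> body[10..12], body so far='ke4vs24rwonu'
Chunk 5: stream[32..33]='0' size=0 (terminator). Final body='ke4vs24rwonu' (12 bytes)

Answer: ke4vs24rwonu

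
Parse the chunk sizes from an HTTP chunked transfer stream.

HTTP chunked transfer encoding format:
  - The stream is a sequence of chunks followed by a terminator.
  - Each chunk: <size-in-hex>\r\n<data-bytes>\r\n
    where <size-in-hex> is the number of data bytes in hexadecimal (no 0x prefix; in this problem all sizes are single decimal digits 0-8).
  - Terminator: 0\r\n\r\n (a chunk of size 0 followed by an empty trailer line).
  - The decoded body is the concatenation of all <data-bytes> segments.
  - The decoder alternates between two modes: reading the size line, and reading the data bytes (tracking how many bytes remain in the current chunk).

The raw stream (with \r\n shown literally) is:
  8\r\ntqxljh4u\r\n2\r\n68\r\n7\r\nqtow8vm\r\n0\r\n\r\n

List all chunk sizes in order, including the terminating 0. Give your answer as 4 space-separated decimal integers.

Chunk 1: stream[0..1]='8' size=0x8=8, data at stream[3..11]='tqxljh4u' -> body[0..8], body so far='tqxljh4u'
Chunk 2: stream[13..14]='2' size=0x2=2, data at stream[16..18]='68' -> body[8..10], body so far='tqxljh4u68'
Chunk 3: stream[20..21]='7' size=0x7=7, data at stream[23..30]='qtow8vm' -> body[10..17], body so far='tqxljh4u68qtow8vm'
Chunk 4: stream[32..33]='0' size=0 (terminator). Final body='tqxljh4u68qtow8vm' (17 bytes)

Answer: 8 2 7 0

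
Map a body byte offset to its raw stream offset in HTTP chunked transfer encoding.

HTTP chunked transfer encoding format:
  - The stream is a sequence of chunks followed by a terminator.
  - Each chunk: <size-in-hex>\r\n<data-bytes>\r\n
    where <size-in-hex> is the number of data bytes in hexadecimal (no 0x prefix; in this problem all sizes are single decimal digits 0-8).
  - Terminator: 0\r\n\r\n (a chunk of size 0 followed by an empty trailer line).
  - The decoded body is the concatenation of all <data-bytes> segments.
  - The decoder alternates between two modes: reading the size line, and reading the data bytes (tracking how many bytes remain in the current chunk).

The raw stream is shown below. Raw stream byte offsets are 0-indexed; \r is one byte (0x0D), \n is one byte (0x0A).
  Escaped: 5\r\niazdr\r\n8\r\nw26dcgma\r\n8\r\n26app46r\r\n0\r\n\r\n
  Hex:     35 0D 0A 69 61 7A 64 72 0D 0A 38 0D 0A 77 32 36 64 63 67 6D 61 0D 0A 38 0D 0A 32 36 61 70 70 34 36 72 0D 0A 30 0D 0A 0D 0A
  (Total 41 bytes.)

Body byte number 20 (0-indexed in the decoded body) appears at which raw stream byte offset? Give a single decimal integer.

Answer: 33

Derivation:
Chunk 1: stream[0..1]='5' size=0x5=5, data at stream[3..8]='iazdr' -> body[0..5], body so far='iazdr'
Chunk 2: stream[10..11]='8' size=0x8=8, data at stream[13..21]='w26dcgma' -> body[5..13], body so far='iazdrw26dcgma'
Chunk 3: stream[23..24]='8' size=0x8=8, data at stream[26..34]='26app46r' -> body[13..21], body so far='iazdrw26dcgma26app46r'
Chunk 4: stream[36..37]='0' size=0 (terminator). Final body='iazdrw26dcgma26app46r' (21 bytes)
Body byte 20 at stream offset 33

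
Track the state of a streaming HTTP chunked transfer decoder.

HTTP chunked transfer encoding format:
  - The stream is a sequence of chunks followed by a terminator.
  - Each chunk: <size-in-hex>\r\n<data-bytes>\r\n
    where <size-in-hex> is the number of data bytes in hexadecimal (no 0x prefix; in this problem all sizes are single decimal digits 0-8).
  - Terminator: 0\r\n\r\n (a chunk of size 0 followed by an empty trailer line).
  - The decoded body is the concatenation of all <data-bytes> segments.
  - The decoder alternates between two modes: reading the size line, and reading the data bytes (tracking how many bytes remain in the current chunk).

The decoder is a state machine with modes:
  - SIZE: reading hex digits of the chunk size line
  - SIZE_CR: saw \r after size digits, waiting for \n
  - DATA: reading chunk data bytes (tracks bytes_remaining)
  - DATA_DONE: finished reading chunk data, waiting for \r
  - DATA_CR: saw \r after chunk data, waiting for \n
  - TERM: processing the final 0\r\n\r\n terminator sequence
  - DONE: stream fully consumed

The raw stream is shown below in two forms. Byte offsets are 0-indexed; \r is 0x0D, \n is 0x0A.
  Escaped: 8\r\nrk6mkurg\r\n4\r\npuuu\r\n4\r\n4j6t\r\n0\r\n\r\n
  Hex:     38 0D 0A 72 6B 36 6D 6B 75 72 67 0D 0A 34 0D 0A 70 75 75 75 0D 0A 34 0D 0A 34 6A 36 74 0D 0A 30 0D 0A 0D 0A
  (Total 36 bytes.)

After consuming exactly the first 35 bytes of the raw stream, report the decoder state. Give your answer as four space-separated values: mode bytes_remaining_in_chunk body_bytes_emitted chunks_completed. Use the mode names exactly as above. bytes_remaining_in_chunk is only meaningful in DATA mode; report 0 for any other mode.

Byte 0 = '8': mode=SIZE remaining=0 emitted=0 chunks_done=0
Byte 1 = 0x0D: mode=SIZE_CR remaining=0 emitted=0 chunks_done=0
Byte 2 = 0x0A: mode=DATA remaining=8 emitted=0 chunks_done=0
Byte 3 = 'r': mode=DATA remaining=7 emitted=1 chunks_done=0
Byte 4 = 'k': mode=DATA remaining=6 emitted=2 chunks_done=0
Byte 5 = '6': mode=DATA remaining=5 emitted=3 chunks_done=0
Byte 6 = 'm': mode=DATA remaining=4 emitted=4 chunks_done=0
Byte 7 = 'k': mode=DATA remaining=3 emitted=5 chunks_done=0
Byte 8 = 'u': mode=DATA remaining=2 emitted=6 chunks_done=0
Byte 9 = 'r': mode=DATA remaining=1 emitted=7 chunks_done=0
Byte 10 = 'g': mode=DATA_DONE remaining=0 emitted=8 chunks_done=0
Byte 11 = 0x0D: mode=DATA_CR remaining=0 emitted=8 chunks_done=0
Byte 12 = 0x0A: mode=SIZE remaining=0 emitted=8 chunks_done=1
Byte 13 = '4': mode=SIZE remaining=0 emitted=8 chunks_done=1
Byte 14 = 0x0D: mode=SIZE_CR remaining=0 emitted=8 chunks_done=1
Byte 15 = 0x0A: mode=DATA remaining=4 emitted=8 chunks_done=1
Byte 16 = 'p': mode=DATA remaining=3 emitted=9 chunks_done=1
Byte 17 = 'u': mode=DATA remaining=2 emitted=10 chunks_done=1
Byte 18 = 'u': mode=DATA remaining=1 emitted=11 chunks_done=1
Byte 19 = 'u': mode=DATA_DONE remaining=0 emitted=12 chunks_done=1
Byte 20 = 0x0D: mode=DATA_CR remaining=0 emitted=12 chunks_done=1
Byte 21 = 0x0A: mode=SIZE remaining=0 emitted=12 chunks_done=2
Byte 22 = '4': mode=SIZE remaining=0 emitted=12 chunks_done=2
Byte 23 = 0x0D: mode=SIZE_CR remaining=0 emitted=12 chunks_done=2
Byte 24 = 0x0A: mode=DATA remaining=4 emitted=12 chunks_done=2
Byte 25 = '4': mode=DATA remaining=3 emitted=13 chunks_done=2
Byte 26 = 'j': mode=DATA remaining=2 emitted=14 chunks_done=2
Byte 27 = '6': mode=DATA remaining=1 emitted=15 chunks_done=2
Byte 28 = 't': mode=DATA_DONE remaining=0 emitted=16 chunks_done=2
Byte 29 = 0x0D: mode=DATA_CR remaining=0 emitted=16 chunks_done=2
Byte 30 = 0x0A: mode=SIZE remaining=0 emitted=16 chunks_done=3
Byte 31 = '0': mode=SIZE remaining=0 emitted=16 chunks_done=3
Byte 32 = 0x0D: mode=SIZE_CR remaining=0 emitted=16 chunks_done=3
Byte 33 = 0x0A: mode=TERM remaining=0 emitted=16 chunks_done=3
Byte 34 = 0x0D: mode=TERM remaining=0 emitted=16 chunks_done=3

Answer: TERM 0 16 3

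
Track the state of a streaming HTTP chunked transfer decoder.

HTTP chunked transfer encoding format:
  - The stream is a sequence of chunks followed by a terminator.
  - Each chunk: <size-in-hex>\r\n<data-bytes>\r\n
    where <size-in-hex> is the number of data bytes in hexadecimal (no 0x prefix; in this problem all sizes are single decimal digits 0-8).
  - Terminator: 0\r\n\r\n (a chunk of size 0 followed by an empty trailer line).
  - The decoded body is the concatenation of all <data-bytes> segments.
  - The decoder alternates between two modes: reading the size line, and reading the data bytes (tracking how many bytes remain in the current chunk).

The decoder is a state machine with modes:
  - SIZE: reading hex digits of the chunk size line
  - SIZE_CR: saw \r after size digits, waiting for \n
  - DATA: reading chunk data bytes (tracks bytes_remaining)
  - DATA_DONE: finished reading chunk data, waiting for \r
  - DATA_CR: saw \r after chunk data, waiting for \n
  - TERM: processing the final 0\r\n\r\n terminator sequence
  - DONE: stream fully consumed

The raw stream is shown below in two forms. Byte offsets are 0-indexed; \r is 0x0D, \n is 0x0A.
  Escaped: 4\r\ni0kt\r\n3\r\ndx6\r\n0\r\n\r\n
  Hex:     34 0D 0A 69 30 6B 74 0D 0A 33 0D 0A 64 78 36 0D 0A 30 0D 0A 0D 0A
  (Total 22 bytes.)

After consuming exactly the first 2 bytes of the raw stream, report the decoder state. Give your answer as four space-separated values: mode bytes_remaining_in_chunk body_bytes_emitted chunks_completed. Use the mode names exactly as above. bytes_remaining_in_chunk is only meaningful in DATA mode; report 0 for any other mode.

Byte 0 = '4': mode=SIZE remaining=0 emitted=0 chunks_done=0
Byte 1 = 0x0D: mode=SIZE_CR remaining=0 emitted=0 chunks_done=0

Answer: SIZE_CR 0 0 0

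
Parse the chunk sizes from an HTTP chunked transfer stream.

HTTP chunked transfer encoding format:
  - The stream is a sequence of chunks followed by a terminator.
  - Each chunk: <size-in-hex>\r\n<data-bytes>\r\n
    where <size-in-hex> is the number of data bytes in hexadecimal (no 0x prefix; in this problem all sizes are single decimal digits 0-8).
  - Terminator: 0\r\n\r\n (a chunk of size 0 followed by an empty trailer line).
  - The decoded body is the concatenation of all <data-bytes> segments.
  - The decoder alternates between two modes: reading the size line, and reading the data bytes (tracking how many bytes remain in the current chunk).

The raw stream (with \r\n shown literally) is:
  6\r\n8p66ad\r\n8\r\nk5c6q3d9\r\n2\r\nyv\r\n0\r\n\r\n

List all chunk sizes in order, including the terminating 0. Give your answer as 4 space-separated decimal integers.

Chunk 1: stream[0..1]='6' size=0x6=6, data at stream[3..9]='8p66ad' -> body[0..6], body so far='8p66ad'
Chunk 2: stream[11..12]='8' size=0x8=8, data at stream[14..22]='k5c6q3d9' -> body[6..14], body so far='8p66adk5c6q3d9'
Chunk 3: stream[24..25]='2' size=0x2=2, data at stream[27..29]='yv' -> body[14..16], body so far='8p66adk5c6q3d9yv'
Chunk 4: stream[31..32]='0' size=0 (terminator). Final body='8p66adk5c6q3d9yv' (16 bytes)

Answer: 6 8 2 0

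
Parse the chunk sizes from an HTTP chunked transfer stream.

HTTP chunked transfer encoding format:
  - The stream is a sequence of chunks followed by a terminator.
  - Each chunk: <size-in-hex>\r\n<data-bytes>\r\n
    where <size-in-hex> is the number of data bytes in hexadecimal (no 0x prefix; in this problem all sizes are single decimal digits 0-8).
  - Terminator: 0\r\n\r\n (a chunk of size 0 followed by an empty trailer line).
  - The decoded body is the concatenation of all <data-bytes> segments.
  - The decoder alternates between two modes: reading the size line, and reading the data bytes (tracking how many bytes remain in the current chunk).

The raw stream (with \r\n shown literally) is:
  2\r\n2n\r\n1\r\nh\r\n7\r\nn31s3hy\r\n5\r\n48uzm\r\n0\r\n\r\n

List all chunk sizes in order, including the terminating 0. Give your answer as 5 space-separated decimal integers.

Answer: 2 1 7 5 0

Derivation:
Chunk 1: stream[0..1]='2' size=0x2=2, data at stream[3..5]='2n' -> body[0..2], body so far='2n'
Chunk 2: stream[7..8]='1' size=0x1=1, data at stream[10..11]='h' -> body[2..3], body so far='2nh'
Chunk 3: stream[13..14]='7' size=0x7=7, data at stream[16..23]='n31s3hy' -> body[3..10], body so far='2nhn31s3hy'
Chunk 4: stream[25..26]='5' size=0x5=5, data at stream[28..33]='48uzm' -> body[10..15], body so far='2nhn31s3hy48uzm'
Chunk 5: stream[35..36]='0' size=0 (terminator). Final body='2nhn31s3hy48uzm' (15 bytes)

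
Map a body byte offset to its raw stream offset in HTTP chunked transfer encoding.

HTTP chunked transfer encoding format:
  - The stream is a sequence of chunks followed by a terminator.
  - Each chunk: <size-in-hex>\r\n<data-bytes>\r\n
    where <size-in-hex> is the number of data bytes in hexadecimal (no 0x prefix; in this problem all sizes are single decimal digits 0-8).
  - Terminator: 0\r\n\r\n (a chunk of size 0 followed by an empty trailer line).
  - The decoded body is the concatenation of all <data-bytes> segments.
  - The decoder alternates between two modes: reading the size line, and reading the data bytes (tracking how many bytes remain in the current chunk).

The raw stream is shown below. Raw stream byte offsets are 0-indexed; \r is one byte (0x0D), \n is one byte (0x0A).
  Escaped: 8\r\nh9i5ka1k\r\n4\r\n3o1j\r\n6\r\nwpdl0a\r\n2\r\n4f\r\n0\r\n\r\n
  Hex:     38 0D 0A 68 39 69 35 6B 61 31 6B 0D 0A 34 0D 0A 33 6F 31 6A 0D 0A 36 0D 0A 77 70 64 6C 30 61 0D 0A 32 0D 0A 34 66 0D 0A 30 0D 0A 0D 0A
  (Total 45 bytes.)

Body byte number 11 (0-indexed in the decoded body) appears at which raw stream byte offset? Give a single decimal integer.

Answer: 19

Derivation:
Chunk 1: stream[0..1]='8' size=0x8=8, data at stream[3..11]='h9i5ka1k' -> body[0..8], body so far='h9i5ka1k'
Chunk 2: stream[13..14]='4' size=0x4=4, data at stream[16..20]='3o1j' -> body[8..12], body so far='h9i5ka1k3o1j'
Chunk 3: stream[22..23]='6' size=0x6=6, data at stream[25..31]='wpdl0a' -> body[12..18], body so far='h9i5ka1k3o1jwpdl0a'
Chunk 4: stream[33..34]='2' size=0x2=2, data at stream[36..38]='4f' -> body[18..20], body so far='h9i5ka1k3o1jwpdl0a4f'
Chunk 5: stream[40..41]='0' size=0 (terminator). Final body='h9i5ka1k3o1jwpdl0a4f' (20 bytes)
Body byte 11 at stream offset 19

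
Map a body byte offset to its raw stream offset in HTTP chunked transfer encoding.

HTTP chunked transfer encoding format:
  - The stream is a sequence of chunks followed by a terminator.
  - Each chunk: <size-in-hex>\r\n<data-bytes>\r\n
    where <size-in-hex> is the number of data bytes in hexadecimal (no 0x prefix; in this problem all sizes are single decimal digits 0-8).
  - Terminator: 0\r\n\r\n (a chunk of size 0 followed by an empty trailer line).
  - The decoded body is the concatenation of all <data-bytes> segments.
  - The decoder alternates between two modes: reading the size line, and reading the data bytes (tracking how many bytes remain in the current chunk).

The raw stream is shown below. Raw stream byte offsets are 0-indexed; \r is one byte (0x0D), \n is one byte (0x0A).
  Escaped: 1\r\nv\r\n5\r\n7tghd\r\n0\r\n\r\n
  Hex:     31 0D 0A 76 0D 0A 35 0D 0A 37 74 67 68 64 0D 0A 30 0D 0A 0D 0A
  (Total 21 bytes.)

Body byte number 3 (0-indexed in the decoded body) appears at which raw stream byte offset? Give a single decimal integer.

Answer: 11

Derivation:
Chunk 1: stream[0..1]='1' size=0x1=1, data at stream[3..4]='v' -> body[0..1], body so far='v'
Chunk 2: stream[6..7]='5' size=0x5=5, data at stream[9..14]='7tghd' -> body[1..6], body so far='v7tghd'
Chunk 3: stream[16..17]='0' size=0 (terminator). Final body='v7tghd' (6 bytes)
Body byte 3 at stream offset 11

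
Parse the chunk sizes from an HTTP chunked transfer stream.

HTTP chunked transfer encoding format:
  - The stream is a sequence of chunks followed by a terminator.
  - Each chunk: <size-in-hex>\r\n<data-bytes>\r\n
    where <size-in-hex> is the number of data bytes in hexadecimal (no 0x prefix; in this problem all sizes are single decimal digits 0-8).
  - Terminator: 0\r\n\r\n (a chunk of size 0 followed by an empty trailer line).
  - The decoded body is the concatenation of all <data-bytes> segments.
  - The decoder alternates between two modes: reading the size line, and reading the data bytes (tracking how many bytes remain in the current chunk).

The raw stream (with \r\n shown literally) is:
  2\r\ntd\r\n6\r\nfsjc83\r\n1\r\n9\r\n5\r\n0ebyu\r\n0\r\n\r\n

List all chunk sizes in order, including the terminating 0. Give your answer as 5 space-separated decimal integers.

Chunk 1: stream[0..1]='2' size=0x2=2, data at stream[3..5]='td' -> body[0..2], body so far='td'
Chunk 2: stream[7..8]='6' size=0x6=6, data at stream[10..16]='fsjc83' -> body[2..8], body so far='tdfsjc83'
Chunk 3: stream[18..19]='1' size=0x1=1, data at stream[21..22]='9' -> body[8..9], body so far='tdfsjc839'
Chunk 4: stream[24..25]='5' size=0x5=5, data at stream[27..32]='0ebyu' -> body[9..14], body so far='tdfsjc8390ebyu'
Chunk 5: stream[34..35]='0' size=0 (terminator). Final body='tdfsjc8390ebyu' (14 bytes)

Answer: 2 6 1 5 0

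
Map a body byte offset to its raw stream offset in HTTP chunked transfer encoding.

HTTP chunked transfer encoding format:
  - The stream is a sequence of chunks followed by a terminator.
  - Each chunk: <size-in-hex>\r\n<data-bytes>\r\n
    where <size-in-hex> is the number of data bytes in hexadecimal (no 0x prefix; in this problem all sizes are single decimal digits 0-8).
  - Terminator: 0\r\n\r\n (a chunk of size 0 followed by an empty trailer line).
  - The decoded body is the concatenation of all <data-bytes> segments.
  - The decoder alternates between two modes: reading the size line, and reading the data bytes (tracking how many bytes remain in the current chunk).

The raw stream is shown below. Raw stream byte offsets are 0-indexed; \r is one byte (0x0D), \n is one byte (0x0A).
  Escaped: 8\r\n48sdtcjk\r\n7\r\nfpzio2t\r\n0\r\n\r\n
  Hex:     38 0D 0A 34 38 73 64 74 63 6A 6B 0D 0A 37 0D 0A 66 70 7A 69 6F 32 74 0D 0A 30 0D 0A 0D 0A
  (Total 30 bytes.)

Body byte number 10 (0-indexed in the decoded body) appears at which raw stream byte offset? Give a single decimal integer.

Chunk 1: stream[0..1]='8' size=0x8=8, data at stream[3..11]='48sdtcjk' -> body[0..8], body so far='48sdtcjk'
Chunk 2: stream[13..14]='7' size=0x7=7, data at stream[16..23]='fpzio2t' -> body[8..15], body so far='48sdtcjkfpzio2t'
Chunk 3: stream[25..26]='0' size=0 (terminator). Final body='48sdtcjkfpzio2t' (15 bytes)
Body byte 10 at stream offset 18

Answer: 18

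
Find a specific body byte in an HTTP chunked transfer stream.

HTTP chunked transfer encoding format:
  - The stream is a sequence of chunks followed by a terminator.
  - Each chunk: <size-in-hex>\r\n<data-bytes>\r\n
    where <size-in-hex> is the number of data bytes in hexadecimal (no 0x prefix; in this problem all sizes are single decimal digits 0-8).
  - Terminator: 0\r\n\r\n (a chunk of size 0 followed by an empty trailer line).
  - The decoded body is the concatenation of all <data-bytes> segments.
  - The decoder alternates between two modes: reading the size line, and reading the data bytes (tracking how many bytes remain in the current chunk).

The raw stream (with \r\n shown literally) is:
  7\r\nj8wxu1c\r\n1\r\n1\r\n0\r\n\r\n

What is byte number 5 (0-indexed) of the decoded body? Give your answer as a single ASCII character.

Chunk 1: stream[0..1]='7' size=0x7=7, data at stream[3..10]='j8wxu1c' -> body[0..7], body so far='j8wxu1c'
Chunk 2: stream[12..13]='1' size=0x1=1, data at stream[15..16]='1' -> body[7..8], body so far='j8wxu1c1'
Chunk 3: stream[18..19]='0' size=0 (terminator). Final body='j8wxu1c1' (8 bytes)
Body byte 5 = '1'

Answer: 1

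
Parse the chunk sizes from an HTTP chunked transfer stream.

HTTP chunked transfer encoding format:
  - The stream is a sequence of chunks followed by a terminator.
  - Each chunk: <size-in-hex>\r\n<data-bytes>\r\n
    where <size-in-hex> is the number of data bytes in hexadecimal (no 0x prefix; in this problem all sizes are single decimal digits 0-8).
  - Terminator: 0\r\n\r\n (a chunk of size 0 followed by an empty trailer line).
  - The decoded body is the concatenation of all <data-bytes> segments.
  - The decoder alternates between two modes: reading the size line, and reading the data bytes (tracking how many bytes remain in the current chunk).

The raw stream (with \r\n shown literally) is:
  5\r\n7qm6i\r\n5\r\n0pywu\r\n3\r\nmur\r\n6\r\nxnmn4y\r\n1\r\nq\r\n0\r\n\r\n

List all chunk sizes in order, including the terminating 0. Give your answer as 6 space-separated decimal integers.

Answer: 5 5 3 6 1 0

Derivation:
Chunk 1: stream[0..1]='5' size=0x5=5, data at stream[3..8]='7qm6i' -> body[0..5], body so far='7qm6i'
Chunk 2: stream[10..11]='5' size=0x5=5, data at stream[13..18]='0pywu' -> body[5..10], body so far='7qm6i0pywu'
Chunk 3: stream[20..21]='3' size=0x3=3, data at stream[23..26]='mur' -> body[10..13], body so far='7qm6i0pywumur'
Chunk 4: stream[28..29]='6' size=0x6=6, data at stream[31..37]='xnmn4y' -> body[13..19], body so far='7qm6i0pywumurxnmn4y'
Chunk 5: stream[39..40]='1' size=0x1=1, data at stream[42..43]='q' -> body[19..20], body so far='7qm6i0pywumurxnmn4yq'
Chunk 6: stream[45..46]='0' size=0 (terminator). Final body='7qm6i0pywumurxnmn4yq' (20 bytes)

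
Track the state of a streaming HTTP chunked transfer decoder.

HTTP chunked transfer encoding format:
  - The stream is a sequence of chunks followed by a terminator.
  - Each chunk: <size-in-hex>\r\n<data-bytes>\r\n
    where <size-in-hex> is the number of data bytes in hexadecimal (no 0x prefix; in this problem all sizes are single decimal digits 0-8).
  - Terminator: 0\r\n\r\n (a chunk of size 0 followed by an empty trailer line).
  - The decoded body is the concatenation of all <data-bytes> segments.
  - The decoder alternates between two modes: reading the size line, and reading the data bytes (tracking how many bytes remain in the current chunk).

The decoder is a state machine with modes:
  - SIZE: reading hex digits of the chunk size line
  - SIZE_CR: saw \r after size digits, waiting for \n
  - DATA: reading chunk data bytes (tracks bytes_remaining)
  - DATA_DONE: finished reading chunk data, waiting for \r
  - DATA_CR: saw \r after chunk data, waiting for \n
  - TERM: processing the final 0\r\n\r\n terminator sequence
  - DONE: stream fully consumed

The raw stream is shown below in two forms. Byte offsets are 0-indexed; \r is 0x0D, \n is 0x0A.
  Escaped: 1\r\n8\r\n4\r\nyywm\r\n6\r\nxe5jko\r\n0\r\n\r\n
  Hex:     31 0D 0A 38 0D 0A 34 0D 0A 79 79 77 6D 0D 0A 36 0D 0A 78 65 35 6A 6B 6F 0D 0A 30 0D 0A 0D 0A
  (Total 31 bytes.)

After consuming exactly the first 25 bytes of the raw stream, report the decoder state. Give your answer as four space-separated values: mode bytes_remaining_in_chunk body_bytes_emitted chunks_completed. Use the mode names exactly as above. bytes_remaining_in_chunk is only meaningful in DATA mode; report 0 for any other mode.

Byte 0 = '1': mode=SIZE remaining=0 emitted=0 chunks_done=0
Byte 1 = 0x0D: mode=SIZE_CR remaining=0 emitted=0 chunks_done=0
Byte 2 = 0x0A: mode=DATA remaining=1 emitted=0 chunks_done=0
Byte 3 = '8': mode=DATA_DONE remaining=0 emitted=1 chunks_done=0
Byte 4 = 0x0D: mode=DATA_CR remaining=0 emitted=1 chunks_done=0
Byte 5 = 0x0A: mode=SIZE remaining=0 emitted=1 chunks_done=1
Byte 6 = '4': mode=SIZE remaining=0 emitted=1 chunks_done=1
Byte 7 = 0x0D: mode=SIZE_CR remaining=0 emitted=1 chunks_done=1
Byte 8 = 0x0A: mode=DATA remaining=4 emitted=1 chunks_done=1
Byte 9 = 'y': mode=DATA remaining=3 emitted=2 chunks_done=1
Byte 10 = 'y': mode=DATA remaining=2 emitted=3 chunks_done=1
Byte 11 = 'w': mode=DATA remaining=1 emitted=4 chunks_done=1
Byte 12 = 'm': mode=DATA_DONE remaining=0 emitted=5 chunks_done=1
Byte 13 = 0x0D: mode=DATA_CR remaining=0 emitted=5 chunks_done=1
Byte 14 = 0x0A: mode=SIZE remaining=0 emitted=5 chunks_done=2
Byte 15 = '6': mode=SIZE remaining=0 emitted=5 chunks_done=2
Byte 16 = 0x0D: mode=SIZE_CR remaining=0 emitted=5 chunks_done=2
Byte 17 = 0x0A: mode=DATA remaining=6 emitted=5 chunks_done=2
Byte 18 = 'x': mode=DATA remaining=5 emitted=6 chunks_done=2
Byte 19 = 'e': mode=DATA remaining=4 emitted=7 chunks_done=2
Byte 20 = '5': mode=DATA remaining=3 emitted=8 chunks_done=2
Byte 21 = 'j': mode=DATA remaining=2 emitted=9 chunks_done=2
Byte 22 = 'k': mode=DATA remaining=1 emitted=10 chunks_done=2
Byte 23 = 'o': mode=DATA_DONE remaining=0 emitted=11 chunks_done=2
Byte 24 = 0x0D: mode=DATA_CR remaining=0 emitted=11 chunks_done=2

Answer: DATA_CR 0 11 2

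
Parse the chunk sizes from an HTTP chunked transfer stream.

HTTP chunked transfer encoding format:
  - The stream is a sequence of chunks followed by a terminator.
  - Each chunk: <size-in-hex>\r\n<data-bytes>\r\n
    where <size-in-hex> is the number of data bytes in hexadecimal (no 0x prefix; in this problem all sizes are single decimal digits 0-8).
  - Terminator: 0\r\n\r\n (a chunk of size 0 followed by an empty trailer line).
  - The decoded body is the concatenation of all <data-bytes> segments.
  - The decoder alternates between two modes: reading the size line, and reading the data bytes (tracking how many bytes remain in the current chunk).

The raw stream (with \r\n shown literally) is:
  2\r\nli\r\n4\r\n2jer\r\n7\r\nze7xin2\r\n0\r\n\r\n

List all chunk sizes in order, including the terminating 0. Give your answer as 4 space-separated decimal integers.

Answer: 2 4 7 0

Derivation:
Chunk 1: stream[0..1]='2' size=0x2=2, data at stream[3..5]='li' -> body[0..2], body so far='li'
Chunk 2: stream[7..8]='4' size=0x4=4, data at stream[10..14]='2jer' -> body[2..6], body so far='li2jer'
Chunk 3: stream[16..17]='7' size=0x7=7, data at stream[19..26]='ze7xin2' -> body[6..13], body so far='li2jerze7xin2'
Chunk 4: stream[28..29]='0' size=0 (terminator). Final body='li2jerze7xin2' (13 bytes)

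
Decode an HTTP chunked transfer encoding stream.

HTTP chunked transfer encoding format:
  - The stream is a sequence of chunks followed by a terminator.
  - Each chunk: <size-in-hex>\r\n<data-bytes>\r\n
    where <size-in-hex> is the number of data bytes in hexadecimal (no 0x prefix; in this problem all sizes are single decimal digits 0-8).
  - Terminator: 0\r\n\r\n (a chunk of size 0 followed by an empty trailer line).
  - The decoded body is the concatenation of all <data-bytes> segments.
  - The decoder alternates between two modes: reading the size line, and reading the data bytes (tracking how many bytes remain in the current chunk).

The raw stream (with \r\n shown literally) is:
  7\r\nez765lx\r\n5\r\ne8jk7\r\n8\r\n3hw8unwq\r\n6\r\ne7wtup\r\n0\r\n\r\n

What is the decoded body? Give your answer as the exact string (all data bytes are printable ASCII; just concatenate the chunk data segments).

Chunk 1: stream[0..1]='7' size=0x7=7, data at stream[3..10]='ez765lx' -> body[0..7], body so far='ez765lx'
Chunk 2: stream[12..13]='5' size=0x5=5, data at stream[15..20]='e8jk7' -> body[7..12], body so far='ez765lxe8jk7'
Chunk 3: stream[22..23]='8' size=0x8=8, data at stream[25..33]='3hw8unwq' -> body[12..20], body so far='ez765lxe8jk73hw8unwq'
Chunk 4: stream[35..36]='6' size=0x6=6, data at stream[38..44]='e7wtup' -> body[20..26], body so far='ez765lxe8jk73hw8unwqe7wtup'
Chunk 5: stream[46..47]='0' size=0 (terminator). Final body='ez765lxe8jk73hw8unwqe7wtup' (26 bytes)

Answer: ez765lxe8jk73hw8unwqe7wtup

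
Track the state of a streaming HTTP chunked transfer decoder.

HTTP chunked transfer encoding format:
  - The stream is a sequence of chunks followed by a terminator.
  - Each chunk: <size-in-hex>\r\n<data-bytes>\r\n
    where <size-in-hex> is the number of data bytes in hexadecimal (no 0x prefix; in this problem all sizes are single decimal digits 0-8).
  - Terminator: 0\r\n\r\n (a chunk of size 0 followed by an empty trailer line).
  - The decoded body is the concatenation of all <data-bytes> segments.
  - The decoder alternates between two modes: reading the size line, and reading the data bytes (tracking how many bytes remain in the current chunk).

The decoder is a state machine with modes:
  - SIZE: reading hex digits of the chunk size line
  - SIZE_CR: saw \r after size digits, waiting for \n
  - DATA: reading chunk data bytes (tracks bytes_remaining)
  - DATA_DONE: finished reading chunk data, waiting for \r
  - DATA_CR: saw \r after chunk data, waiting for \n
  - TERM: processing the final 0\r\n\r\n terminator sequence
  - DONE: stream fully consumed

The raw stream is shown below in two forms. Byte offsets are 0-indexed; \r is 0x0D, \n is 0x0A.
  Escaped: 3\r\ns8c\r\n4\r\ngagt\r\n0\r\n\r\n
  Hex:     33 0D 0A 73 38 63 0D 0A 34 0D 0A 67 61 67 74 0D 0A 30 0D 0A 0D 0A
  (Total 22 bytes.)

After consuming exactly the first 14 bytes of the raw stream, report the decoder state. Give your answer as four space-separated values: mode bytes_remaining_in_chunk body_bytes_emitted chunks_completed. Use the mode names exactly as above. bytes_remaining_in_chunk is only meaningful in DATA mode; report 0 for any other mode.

Byte 0 = '3': mode=SIZE remaining=0 emitted=0 chunks_done=0
Byte 1 = 0x0D: mode=SIZE_CR remaining=0 emitted=0 chunks_done=0
Byte 2 = 0x0A: mode=DATA remaining=3 emitted=0 chunks_done=0
Byte 3 = 's': mode=DATA remaining=2 emitted=1 chunks_done=0
Byte 4 = '8': mode=DATA remaining=1 emitted=2 chunks_done=0
Byte 5 = 'c': mode=DATA_DONE remaining=0 emitted=3 chunks_done=0
Byte 6 = 0x0D: mode=DATA_CR remaining=0 emitted=3 chunks_done=0
Byte 7 = 0x0A: mode=SIZE remaining=0 emitted=3 chunks_done=1
Byte 8 = '4': mode=SIZE remaining=0 emitted=3 chunks_done=1
Byte 9 = 0x0D: mode=SIZE_CR remaining=0 emitted=3 chunks_done=1
Byte 10 = 0x0A: mode=DATA remaining=4 emitted=3 chunks_done=1
Byte 11 = 'g': mode=DATA remaining=3 emitted=4 chunks_done=1
Byte 12 = 'a': mode=DATA remaining=2 emitted=5 chunks_done=1
Byte 13 = 'g': mode=DATA remaining=1 emitted=6 chunks_done=1

Answer: DATA 1 6 1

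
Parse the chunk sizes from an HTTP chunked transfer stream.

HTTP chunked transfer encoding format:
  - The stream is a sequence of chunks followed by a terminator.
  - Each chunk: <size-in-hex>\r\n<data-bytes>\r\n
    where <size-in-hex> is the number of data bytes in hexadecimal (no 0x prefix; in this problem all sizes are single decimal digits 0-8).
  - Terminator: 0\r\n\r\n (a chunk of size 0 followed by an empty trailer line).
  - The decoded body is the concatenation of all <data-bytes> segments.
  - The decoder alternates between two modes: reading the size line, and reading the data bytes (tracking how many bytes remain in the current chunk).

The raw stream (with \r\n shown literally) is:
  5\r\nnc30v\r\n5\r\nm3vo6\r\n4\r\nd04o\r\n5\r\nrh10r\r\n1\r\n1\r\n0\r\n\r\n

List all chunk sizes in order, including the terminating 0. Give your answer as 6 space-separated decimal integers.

Answer: 5 5 4 5 1 0

Derivation:
Chunk 1: stream[0..1]='5' size=0x5=5, data at stream[3..8]='nc30v' -> body[0..5], body so far='nc30v'
Chunk 2: stream[10..11]='5' size=0x5=5, data at stream[13..18]='m3vo6' -> body[5..10], body so far='nc30vm3vo6'
Chunk 3: stream[20..21]='4' size=0x4=4, data at stream[23..27]='d04o' -> body[10..14], body so far='nc30vm3vo6d04o'
Chunk 4: stream[29..30]='5' size=0x5=5, data at stream[32..37]='rh10r' -> body[14..19], body so far='nc30vm3vo6d04orh10r'
Chunk 5: stream[39..40]='1' size=0x1=1, data at stream[42..43]='1' -> body[19..20], body so far='nc30vm3vo6d04orh10r1'
Chunk 6: stream[45..46]='0' size=0 (terminator). Final body='nc30vm3vo6d04orh10r1' (20 bytes)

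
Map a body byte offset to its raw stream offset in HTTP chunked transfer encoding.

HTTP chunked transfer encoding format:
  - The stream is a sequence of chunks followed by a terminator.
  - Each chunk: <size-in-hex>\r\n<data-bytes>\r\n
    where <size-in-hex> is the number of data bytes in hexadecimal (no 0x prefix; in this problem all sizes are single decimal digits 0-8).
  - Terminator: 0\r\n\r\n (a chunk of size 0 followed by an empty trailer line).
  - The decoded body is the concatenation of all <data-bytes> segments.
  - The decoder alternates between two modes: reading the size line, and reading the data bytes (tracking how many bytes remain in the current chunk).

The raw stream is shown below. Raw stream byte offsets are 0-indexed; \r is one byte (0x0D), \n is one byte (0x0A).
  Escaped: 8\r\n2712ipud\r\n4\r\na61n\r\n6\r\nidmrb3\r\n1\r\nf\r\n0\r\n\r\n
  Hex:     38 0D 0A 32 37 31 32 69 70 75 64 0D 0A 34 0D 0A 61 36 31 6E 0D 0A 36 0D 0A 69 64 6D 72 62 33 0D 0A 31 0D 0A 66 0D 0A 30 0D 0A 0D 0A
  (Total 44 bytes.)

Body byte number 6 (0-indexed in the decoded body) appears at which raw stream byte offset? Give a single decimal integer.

Answer: 9

Derivation:
Chunk 1: stream[0..1]='8' size=0x8=8, data at stream[3..11]='2712ipud' -> body[0..8], body so far='2712ipud'
Chunk 2: stream[13..14]='4' size=0x4=4, data at stream[16..20]='a61n' -> body[8..12], body so far='2712ipuda61n'
Chunk 3: stream[22..23]='6' size=0x6=6, data at stream[25..31]='idmrb3' -> body[12..18], body so far='2712ipuda61nidmrb3'
Chunk 4: stream[33..34]='1' size=0x1=1, data at stream[36..37]='f' -> body[18..19], body so far='2712ipuda61nidmrb3f'
Chunk 5: stream[39..40]='0' size=0 (terminator). Final body='2712ipuda61nidmrb3f' (19 bytes)
Body byte 6 at stream offset 9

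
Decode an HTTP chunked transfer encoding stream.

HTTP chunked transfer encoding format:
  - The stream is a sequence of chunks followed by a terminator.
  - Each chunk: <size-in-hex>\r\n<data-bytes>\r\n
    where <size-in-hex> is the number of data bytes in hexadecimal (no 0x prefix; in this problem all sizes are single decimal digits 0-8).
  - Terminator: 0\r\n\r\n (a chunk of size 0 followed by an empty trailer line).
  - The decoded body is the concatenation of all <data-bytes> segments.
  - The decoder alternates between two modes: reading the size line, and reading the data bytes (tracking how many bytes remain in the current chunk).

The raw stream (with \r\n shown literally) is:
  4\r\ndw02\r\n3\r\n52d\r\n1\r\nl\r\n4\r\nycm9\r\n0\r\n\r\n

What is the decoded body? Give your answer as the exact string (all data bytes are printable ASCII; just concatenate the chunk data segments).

Chunk 1: stream[0..1]='4' size=0x4=4, data at stream[3..7]='dw02' -> body[0..4], body so far='dw02'
Chunk 2: stream[9..10]='3' size=0x3=3, data at stream[12..15]='52d' -> body[4..7], body so far='dw0252d'
Chunk 3: stream[17..18]='1' size=0x1=1, data at stream[20..21]='l' -> body[7..8], body so far='dw0252dl'
Chunk 4: stream[23..24]='4' size=0x4=4, data at stream[26..30]='ycm9' -> body[8..12], body so far='dw0252dlycm9'
Chunk 5: stream[32..33]='0' size=0 (terminator). Final body='dw0252dlycm9' (12 bytes)

Answer: dw0252dlycm9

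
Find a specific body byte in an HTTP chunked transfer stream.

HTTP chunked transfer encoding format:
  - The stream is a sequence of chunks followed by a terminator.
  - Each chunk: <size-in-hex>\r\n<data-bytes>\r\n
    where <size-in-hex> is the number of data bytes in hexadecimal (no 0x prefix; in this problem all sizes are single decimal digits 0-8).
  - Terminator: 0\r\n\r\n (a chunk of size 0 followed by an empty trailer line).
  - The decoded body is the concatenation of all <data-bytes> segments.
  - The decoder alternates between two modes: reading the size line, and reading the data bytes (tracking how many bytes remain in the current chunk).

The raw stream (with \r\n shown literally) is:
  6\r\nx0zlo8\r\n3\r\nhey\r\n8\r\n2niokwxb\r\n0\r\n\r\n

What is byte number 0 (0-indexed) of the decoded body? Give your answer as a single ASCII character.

Chunk 1: stream[0..1]='6' size=0x6=6, data at stream[3..9]='x0zlo8' -> body[0..6], body so far='x0zlo8'
Chunk 2: stream[11..12]='3' size=0x3=3, data at stream[14..17]='hey' -> body[6..9], body so far='x0zlo8hey'
Chunk 3: stream[19..20]='8' size=0x8=8, data at stream[22..30]='2niokwxb' -> body[9..17], body so far='x0zlo8hey2niokwxb'
Chunk 4: stream[32..33]='0' size=0 (terminator). Final body='x0zlo8hey2niokwxb' (17 bytes)
Body byte 0 = 'x'

Answer: x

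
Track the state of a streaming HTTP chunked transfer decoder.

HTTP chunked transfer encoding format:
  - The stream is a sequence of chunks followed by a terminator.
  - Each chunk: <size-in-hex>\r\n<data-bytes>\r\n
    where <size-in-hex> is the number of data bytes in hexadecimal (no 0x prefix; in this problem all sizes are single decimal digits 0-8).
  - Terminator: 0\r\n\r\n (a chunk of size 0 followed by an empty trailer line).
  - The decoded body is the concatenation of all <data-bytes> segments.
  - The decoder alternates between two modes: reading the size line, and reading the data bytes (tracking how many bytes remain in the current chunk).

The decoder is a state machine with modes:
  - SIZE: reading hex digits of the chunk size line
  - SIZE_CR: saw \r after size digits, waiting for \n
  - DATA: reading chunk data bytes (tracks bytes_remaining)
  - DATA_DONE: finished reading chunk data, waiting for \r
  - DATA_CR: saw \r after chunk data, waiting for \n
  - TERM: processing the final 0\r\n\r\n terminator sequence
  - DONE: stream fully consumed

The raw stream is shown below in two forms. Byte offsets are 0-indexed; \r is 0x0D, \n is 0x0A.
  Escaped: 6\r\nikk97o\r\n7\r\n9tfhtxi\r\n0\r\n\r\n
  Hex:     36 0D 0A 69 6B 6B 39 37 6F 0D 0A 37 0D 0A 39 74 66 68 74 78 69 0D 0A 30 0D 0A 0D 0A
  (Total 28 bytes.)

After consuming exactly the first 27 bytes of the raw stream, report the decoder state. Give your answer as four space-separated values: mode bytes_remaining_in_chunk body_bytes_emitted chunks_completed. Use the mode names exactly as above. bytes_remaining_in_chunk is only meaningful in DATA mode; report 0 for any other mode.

Byte 0 = '6': mode=SIZE remaining=0 emitted=0 chunks_done=0
Byte 1 = 0x0D: mode=SIZE_CR remaining=0 emitted=0 chunks_done=0
Byte 2 = 0x0A: mode=DATA remaining=6 emitted=0 chunks_done=0
Byte 3 = 'i': mode=DATA remaining=5 emitted=1 chunks_done=0
Byte 4 = 'k': mode=DATA remaining=4 emitted=2 chunks_done=0
Byte 5 = 'k': mode=DATA remaining=3 emitted=3 chunks_done=0
Byte 6 = '9': mode=DATA remaining=2 emitted=4 chunks_done=0
Byte 7 = '7': mode=DATA remaining=1 emitted=5 chunks_done=0
Byte 8 = 'o': mode=DATA_DONE remaining=0 emitted=6 chunks_done=0
Byte 9 = 0x0D: mode=DATA_CR remaining=0 emitted=6 chunks_done=0
Byte 10 = 0x0A: mode=SIZE remaining=0 emitted=6 chunks_done=1
Byte 11 = '7': mode=SIZE remaining=0 emitted=6 chunks_done=1
Byte 12 = 0x0D: mode=SIZE_CR remaining=0 emitted=6 chunks_done=1
Byte 13 = 0x0A: mode=DATA remaining=7 emitted=6 chunks_done=1
Byte 14 = '9': mode=DATA remaining=6 emitted=7 chunks_done=1
Byte 15 = 't': mode=DATA remaining=5 emitted=8 chunks_done=1
Byte 16 = 'f': mode=DATA remaining=4 emitted=9 chunks_done=1
Byte 17 = 'h': mode=DATA remaining=3 emitted=10 chunks_done=1
Byte 18 = 't': mode=DATA remaining=2 emitted=11 chunks_done=1
Byte 19 = 'x': mode=DATA remaining=1 emitted=12 chunks_done=1
Byte 20 = 'i': mode=DATA_DONE remaining=0 emitted=13 chunks_done=1
Byte 21 = 0x0D: mode=DATA_CR remaining=0 emitted=13 chunks_done=1
Byte 22 = 0x0A: mode=SIZE remaining=0 emitted=13 chunks_done=2
Byte 23 = '0': mode=SIZE remaining=0 emitted=13 chunks_done=2
Byte 24 = 0x0D: mode=SIZE_CR remaining=0 emitted=13 chunks_done=2
Byte 25 = 0x0A: mode=TERM remaining=0 emitted=13 chunks_done=2
Byte 26 = 0x0D: mode=TERM remaining=0 emitted=13 chunks_done=2

Answer: TERM 0 13 2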